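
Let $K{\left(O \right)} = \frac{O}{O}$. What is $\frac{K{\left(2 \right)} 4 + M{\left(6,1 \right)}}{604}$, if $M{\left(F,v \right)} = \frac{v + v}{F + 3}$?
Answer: $\frac{19}{2718} \approx 0.0069904$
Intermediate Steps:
$M{\left(F,v \right)} = \frac{2 v}{3 + F}$
$K{\left(O \right)} = 1$
$\frac{K{\left(2 \right)} 4 + M{\left(6,1 \right)}}{604} = \frac{1 \cdot 4 + 2 \cdot 1 \frac{1}{3 + 6}}{604} = \left(4 + 2 \cdot 1 \cdot \frac{1}{9}\right) \frac{1}{604} = \left(4 + \frac{2}{9}\right) \frac{1}{604} = \frac{38}{9} \cdot \frac{1}{604} = \frac{19}{2718}$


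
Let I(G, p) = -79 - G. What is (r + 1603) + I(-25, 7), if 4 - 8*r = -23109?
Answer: 35505/8 ≈ 4438.1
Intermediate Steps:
r = 23113/8 (r = ½ - ⅛*(-23109) = ½ + 23109/8 = 23113/8 ≈ 2889.1)
(r + 1603) + I(-25, 7) = (23113/8 + 1603) + (-79 - 1*(-25)) = 35937/8 + (-79 + 25) = 35937/8 - 54 = 35505/8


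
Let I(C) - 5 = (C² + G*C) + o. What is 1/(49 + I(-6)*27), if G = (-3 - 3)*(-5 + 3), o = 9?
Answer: -1/545 ≈ -0.0018349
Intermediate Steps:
G = 12 (G = -6*(-2) = 12)
I(C) = 14 + C² + 12*C (I(C) = 5 + ((C² + 12*C) + 9) = 5 + (9 + C² + 12*C) = 14 + C² + 12*C)
1/(49 + I(-6)*27) = 1/(49 + (14 + (-6)² + 12*(-6))*27) = 1/(49 + (14 + 36 - 72)*27) = 1/(49 - 22*27) = 1/(49 - 594) = 1/(-545) = -1/545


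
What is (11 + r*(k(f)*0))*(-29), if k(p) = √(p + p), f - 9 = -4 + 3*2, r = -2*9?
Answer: -319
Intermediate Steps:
r = -18
f = 11 (f = 9 + (-4 + 3*2) = 9 + (-4 + 6) = 9 + 2 = 11)
k(p) = √2*√p (k(p) = √(2*p) = √2*√p)
(11 + r*(k(f)*0))*(-29) = (11 - 18*√2*√11*0)*(-29) = (11 - 18*√22*0)*(-29) = (11 - 18*0)*(-29) = (11 + 0)*(-29) = 11*(-29) = -319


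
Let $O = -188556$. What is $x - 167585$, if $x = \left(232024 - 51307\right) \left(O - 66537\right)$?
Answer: $-46099809266$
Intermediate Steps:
$x = -46099641681$ ($x = \left(232024 - 51307\right) \left(-188556 - 66537\right) = 180717 \left(-255093\right) = -46099641681$)
$x - 167585 = -46099641681 - 167585 = -46099809266$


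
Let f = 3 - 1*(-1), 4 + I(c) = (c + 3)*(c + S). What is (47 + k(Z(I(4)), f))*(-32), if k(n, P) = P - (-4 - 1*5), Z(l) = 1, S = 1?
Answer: -1920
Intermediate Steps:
I(c) = -4 + (1 + c)*(3 + c) (I(c) = -4 + (c + 3)*(c + 1) = -4 + (3 + c)*(1 + c) = -4 + (1 + c)*(3 + c))
f = 4 (f = 3 + 1 = 4)
k(n, P) = 9 + P (k(n, P) = P - (-4 - 5) = P - 1*(-9) = P + 9 = 9 + P)
(47 + k(Z(I(4)), f))*(-32) = (47 + (9 + 4))*(-32) = (47 + 13)*(-32) = 60*(-32) = -1920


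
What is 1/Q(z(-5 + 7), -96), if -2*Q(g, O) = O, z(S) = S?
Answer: 1/48 ≈ 0.020833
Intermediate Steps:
Q(g, O) = -O/2
1/Q(z(-5 + 7), -96) = 1/(-½*(-96)) = 1/48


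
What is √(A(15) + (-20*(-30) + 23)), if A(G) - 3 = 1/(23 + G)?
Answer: √903982/38 ≈ 25.021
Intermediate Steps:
A(G) = 3 + 1/(23 + G)
√(A(15) + (-20*(-30) + 23)) = √((70 + 3*15)/(23 + 15) + (-20*(-30) + 23)) = √((70 + 45)/38 + (600 + 23)) = √((1/38)*115 + 623) = √(115/38 + 623) = √(23789/38) = √903982/38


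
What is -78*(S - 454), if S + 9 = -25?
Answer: 38064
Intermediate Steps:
S = -34 (S = -9 - 25 = -34)
-78*(S - 454) = -78*(-34 - 454) = -78*(-488) = 38064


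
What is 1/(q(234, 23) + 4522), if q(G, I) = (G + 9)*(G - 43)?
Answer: 1/50935 ≈ 1.9633e-5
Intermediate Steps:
q(G, I) = (-43 + G)*(9 + G) (q(G, I) = (9 + G)*(-43 + G) = (-43 + G)*(9 + G))
1/(q(234, 23) + 4522) = 1/((-387 + 234² - 34*234) + 4522) = 1/((-387 + 54756 - 7956) + 4522) = 1/(46413 + 4522) = 1/50935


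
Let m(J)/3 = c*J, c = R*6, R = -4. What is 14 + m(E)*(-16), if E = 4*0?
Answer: 14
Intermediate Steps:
E = 0
c = -24 (c = -4*6 = -24)
m(J) = -72*J (m(J) = 3*(-24*J) = -72*J)
14 + m(E)*(-16) = 14 - 72*0*(-16) = 14 + 0*(-16) = 14 + 0 = 14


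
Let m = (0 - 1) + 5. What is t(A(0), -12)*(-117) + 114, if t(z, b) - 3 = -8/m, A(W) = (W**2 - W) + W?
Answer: -3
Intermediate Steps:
m = 4 (m = -1 + 5 = 4)
A(W) = W**2
t(z, b) = 1 (t(z, b) = 3 - 8/4 = 3 - 8*1/4 = 3 - 2 = 1)
t(A(0), -12)*(-117) + 114 = 1*(-117) + 114 = -117 + 114 = -3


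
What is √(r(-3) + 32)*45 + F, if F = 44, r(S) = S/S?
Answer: 44 + 45*√33 ≈ 302.51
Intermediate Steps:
r(S) = 1
√(r(-3) + 32)*45 + F = √(1 + 32)*45 + 44 = √33*45 + 44 = 45*√33 + 44 = 44 + 45*√33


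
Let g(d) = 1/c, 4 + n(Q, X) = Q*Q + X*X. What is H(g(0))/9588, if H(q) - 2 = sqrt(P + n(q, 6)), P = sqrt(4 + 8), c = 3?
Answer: 1/4794 + sqrt(289 + 18*sqrt(3))/28764 ≈ 0.00083067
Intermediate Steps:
P = 2*sqrt(3) (P = sqrt(12) = 2*sqrt(3) ≈ 3.4641)
n(Q, X) = -4 + Q**2 + X**2 (n(Q, X) = -4 + (Q*Q + X*X) = -4 + (Q**2 + X**2) = -4 + Q**2 + X**2)
g(d) = 1/3
H(q) = 2 + sqrt(32 + q**2 + 2*sqrt(3)) (H(q) = 2 + sqrt(2*sqrt(3) + (-4 + q**2 + 6**2)) = 2 + sqrt(2*sqrt(3) + (-4 + q**2 + 36)) = 2 + sqrt(2*sqrt(3) + (32 + q**2)) = 2 + sqrt(32 + q**2 + 2*sqrt(3)))
H(g(0))/9588 = (2 + sqrt(32 + (1/3)**2 + 2*sqrt(3)))/9588 = (2 + sqrt(32 + 1/9 + 2*sqrt(3)))*(1/9588) = (2 + sqrt(289/9 + 2*sqrt(3)))*(1/9588) = 1/4794 + sqrt(289/9 + 2*sqrt(3))/9588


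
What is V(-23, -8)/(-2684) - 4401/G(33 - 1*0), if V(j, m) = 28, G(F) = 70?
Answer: -2953561/46970 ≈ -62.882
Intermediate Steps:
V(-23, -8)/(-2684) - 4401/G(33 - 1*0) = 28/(-2684) - 4401/70 = 28*(-1/2684) - 4401*1/70 = -7/671 - 4401/70 = -2953561/46970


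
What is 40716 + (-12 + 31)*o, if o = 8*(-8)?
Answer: 39500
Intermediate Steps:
o = -64
40716 + (-12 + 31)*o = 40716 + (-12 + 31)*(-64) = 40716 + 19*(-64) = 40716 - 1216 = 39500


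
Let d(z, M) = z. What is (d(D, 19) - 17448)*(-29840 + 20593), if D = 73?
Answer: 160666625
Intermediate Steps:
(d(D, 19) - 17448)*(-29840 + 20593) = (73 - 17448)*(-29840 + 20593) = -17375*(-9247) = 160666625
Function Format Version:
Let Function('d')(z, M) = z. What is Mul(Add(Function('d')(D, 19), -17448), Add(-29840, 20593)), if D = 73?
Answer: 160666625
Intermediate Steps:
Mul(Add(Function('d')(D, 19), -17448), Add(-29840, 20593)) = Mul(Add(73, -17448), Add(-29840, 20593)) = Mul(-17375, -9247) = 160666625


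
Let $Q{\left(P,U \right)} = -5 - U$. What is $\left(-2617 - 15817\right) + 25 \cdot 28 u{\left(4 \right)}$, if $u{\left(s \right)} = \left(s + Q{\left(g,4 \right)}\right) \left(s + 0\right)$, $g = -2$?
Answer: $-32434$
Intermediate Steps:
$u{\left(s \right)} = s \left(-9 + s\right)$ ($u{\left(s \right)} = \left(s - 9\right) \left(s + 0\right) = \left(s - 9\right) s = \left(-9 + s\right) s = s \left(-9 + s\right)$)
$\left(-2617 - 15817\right) + 25 \cdot 28 u{\left(4 \right)} = \left(-2617 - 15817\right) + 25 \cdot 28 \cdot 4 \left(-9 + 4\right) = \left(-2617 - 15817\right) + 700 \cdot 4 \left(-5\right) = \left(-2617 - 15817\right) + 700 \left(-20\right) = -18434 - 14000 = -32434$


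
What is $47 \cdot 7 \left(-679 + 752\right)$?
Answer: $24017$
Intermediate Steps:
$47 \cdot 7 \left(-679 + 752\right) = 329 \cdot 73 = 24017$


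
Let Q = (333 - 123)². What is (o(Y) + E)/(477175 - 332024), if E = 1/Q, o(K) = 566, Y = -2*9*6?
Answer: 24960601/6401159100 ≈ 0.0038994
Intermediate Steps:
Q = 44100 (Q = 210² = 44100)
Y = -108 (Y = -18*6 = -108)
E = 1/44100 ≈ 2.2676e-5
(o(Y) + E)/(477175 - 332024) = (566 + 1/44100)/(477175 - 332024) = (24960601/44100)/145151 = (24960601/44100)*(1/145151) = 24960601/6401159100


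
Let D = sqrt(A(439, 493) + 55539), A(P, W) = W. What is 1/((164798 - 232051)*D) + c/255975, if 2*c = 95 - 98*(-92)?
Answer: 3037/170650 - sqrt(3502)/942080024 ≈ 0.017797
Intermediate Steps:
c = 9111/2 (c = (95 - 98*(-92))/2 = (95 + 9016)/2 = (1/2)*9111 = 9111/2 ≈ 4555.5)
D = 4*sqrt(3502) (D = sqrt(493 + 55539) = sqrt(56032) = 4*sqrt(3502) ≈ 236.71)
1/((164798 - 232051)*D) + c/255975 = 1/((164798 - 232051)*((4*sqrt(3502)))) + (9111/2)/255975 = (sqrt(3502)/14008)/(-67253) + (9111/2)*(1/255975) = -sqrt(3502)/942080024 + 3037/170650 = 3037/170650 - sqrt(3502)/942080024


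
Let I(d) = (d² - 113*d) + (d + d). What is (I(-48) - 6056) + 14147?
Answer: 15723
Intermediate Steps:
I(d) = d² - 111*d (I(d) = (d² - 113*d) + 2*d = d² - 111*d)
(I(-48) - 6056) + 14147 = (-48*(-111 - 48) - 6056) + 14147 = (-48*(-159) - 6056) + 14147 = (7632 - 6056) + 14147 = 1576 + 14147 = 15723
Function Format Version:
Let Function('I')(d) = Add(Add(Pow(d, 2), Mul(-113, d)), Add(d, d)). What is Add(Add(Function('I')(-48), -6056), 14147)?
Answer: 15723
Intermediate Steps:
Function('I')(d) = Add(Pow(d, 2), Mul(-111, d)) (Function('I')(d) = Add(Add(Pow(d, 2), Mul(-113, d)), Mul(2, d)) = Add(Pow(d, 2), Mul(-111, d)))
Add(Add(Function('I')(-48), -6056), 14147) = Add(Add(Mul(-48, Add(-111, -48)), -6056), 14147) = Add(Add(Mul(-48, -159), -6056), 14147) = Add(Add(7632, -6056), 14147) = Add(1576, 14147) = 15723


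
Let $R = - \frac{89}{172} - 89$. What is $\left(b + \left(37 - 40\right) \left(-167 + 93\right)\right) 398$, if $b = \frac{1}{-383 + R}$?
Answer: $\frac{7180888732}{81273} \approx 88355.0$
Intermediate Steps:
$R = - \frac{15397}{172}$ ($R = \left(-89\right) \frac{1}{172} - 89 = - \frac{89}{172} - 89 = - \frac{15397}{172} \approx -89.517$)
$b = - \frac{172}{81273}$ ($b = \frac{1}{-383 - \frac{15397}{172}} = \frac{1}{- \frac{81273}{172}} = - \frac{172}{81273} \approx -0.0021163$)
$\left(b + \left(37 - 40\right) \left(-167 + 93\right)\right) 398 = \left(- \frac{172}{81273} + \left(37 - 40\right) \left(-167 + 93\right)\right) 398 = \left(- \frac{172}{81273} - -222\right) 398 = \left(- \frac{172}{81273} + 222\right) 398 = \frac{18042434}{81273} \cdot 398 = \frac{7180888732}{81273}$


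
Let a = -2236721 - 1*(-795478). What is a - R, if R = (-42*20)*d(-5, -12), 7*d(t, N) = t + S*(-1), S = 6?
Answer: -1442563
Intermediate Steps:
d(t, N) = -6/7 + t/7 (d(t, N) = (t + 6*(-1))/7 = (t - 6)/7 = (-6 + t)/7 = -6/7 + t/7)
R = 1320 (R = (-42*20)*(-6/7 + (⅐)*(-5)) = -840*(-6/7 - 5/7) = -840*(-11/7) = 1320)
a = -1441243 (a = -2236721 + 795478 = -1441243)
a - R = -1441243 - 1*1320 = -1441243 - 1320 = -1442563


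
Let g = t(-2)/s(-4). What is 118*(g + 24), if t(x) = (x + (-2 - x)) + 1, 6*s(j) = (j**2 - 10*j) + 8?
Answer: 45135/16 ≈ 2820.9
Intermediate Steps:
s(j) = 4/3 - 5*j/3 + j**2/6 (s(j) = ((j**2 - 10*j) + 8)/6 = (8 + j**2 - 10*j)/6 = 4/3 - 5*j/3 + j**2/6)
t(x) = -1 (t(x) = -2 + 1 = -1)
g = -3/32 (g = -1/(4/3 - 5/3*(-4) + (1/6)*(-4)**2) = -1/(4/3 + 20/3 + (1/6)*16) = -1/(4/3 + 20/3 + 8/3) = -1/32/3 = -1*3/32 = -3/32 ≈ -0.093750)
118*(g + 24) = 118*(-3/32 + 24) = 118*(765/32) = 45135/16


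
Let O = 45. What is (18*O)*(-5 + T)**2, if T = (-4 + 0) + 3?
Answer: 29160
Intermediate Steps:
T = -1 (T = -4 + 3 = -1)
(18*O)*(-5 + T)**2 = (18*45)*(-5 - 1)**2 = 810*(-6)**2 = 810*36 = 29160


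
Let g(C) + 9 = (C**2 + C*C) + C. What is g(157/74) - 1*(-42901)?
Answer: 58734377/1369 ≈ 42903.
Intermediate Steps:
g(C) = -9 + C + 2*C**2 (g(C) = -9 + ((C**2 + C*C) + C) = -9 + ((C**2 + C**2) + C) = -9 + (2*C**2 + C) = -9 + (C + 2*C**2) = -9 + C + 2*C**2)
g(157/74) - 1*(-42901) = (-9 + 157/74 + 2*(157/74)**2) - 1*(-42901) = (-9 + 157*(1/74) + 2*(157*(1/74))**2) + 42901 = (-9 + 157/74 + 2*(157/74)**2) + 42901 = (-9 + 157/74 + 2*(24649/5476)) + 42901 = (-9 + 157/74 + 24649/2738) + 42901 = 2908/1369 + 42901 = 58734377/1369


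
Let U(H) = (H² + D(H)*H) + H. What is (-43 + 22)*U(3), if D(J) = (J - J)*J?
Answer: -252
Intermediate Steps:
D(J) = 0 (D(J) = 0*J = 0)
U(H) = H + H² (U(H) = (H² + 0*H) + H = (H² + 0) + H = H² + H = H + H²)
(-43 + 22)*U(3) = (-43 + 22)*(3*(1 + 3)) = -63*4 = -21*12 = -252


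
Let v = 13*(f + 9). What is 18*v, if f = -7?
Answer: 468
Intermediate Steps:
v = 26 (v = 13*(-7 + 9) = 13*2 = 26)
18*v = 18*26 = 468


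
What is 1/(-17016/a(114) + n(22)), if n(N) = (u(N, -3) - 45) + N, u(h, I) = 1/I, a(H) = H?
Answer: -57/9838 ≈ -0.0057939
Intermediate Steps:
u(h, I) = 1/I
n(N) = -136/3 + N (n(N) = (1/(-3) - 45) + N = (-⅓ - 45) + N = -136/3 + N)
1/(-17016/a(114) + n(22)) = 1/(-17016/114 + (-136/3 + 22)) = 1/(-17016*1/114 - 70/3) = 1/(-2836/19 - 70/3) = 1/(-9838/57) = -57/9838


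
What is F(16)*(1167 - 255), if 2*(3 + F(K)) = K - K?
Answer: -2736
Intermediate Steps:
F(K) = -3 (F(K) = -3 + (K - K)/2 = -3 + (½)*0 = -3 + 0 = -3)
F(16)*(1167 - 255) = -3*(1167 - 255) = -3*912 = -2736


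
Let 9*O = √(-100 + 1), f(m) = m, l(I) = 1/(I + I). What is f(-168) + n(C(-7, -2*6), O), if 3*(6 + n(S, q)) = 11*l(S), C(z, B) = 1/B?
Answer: -196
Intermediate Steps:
l(I) = 1/(2*I)
O = I*√11/3 (O = √(-100 + 1)/9 = √(-99)/9 = (3*I*√11)/9 = I*√11/3 ≈ 1.1055*I)
n(S, q) = -6 + 11/(6*S) (n(S, q) = -6 + (11*(1/(2*S)))/3 = -6 + (11/(2*S))/3 = -6 + 11/(6*S))
f(-168) + n(C(-7, -2*6), O) = -168 + (-6 + 11/(6*(1/(-2*6)))) = -168 + (-6 + 11/(6*(1/(-12)))) = -168 + (-6 + 11/(6*(-1/12))) = -168 + (-6 + (11/6)*(-12)) = -168 + (-6 - 22) = -168 - 28 = -196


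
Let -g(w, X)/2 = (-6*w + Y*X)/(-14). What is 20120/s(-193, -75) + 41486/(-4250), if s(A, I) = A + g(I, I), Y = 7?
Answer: -164432259/1515125 ≈ -108.53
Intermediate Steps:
g(w, X) = X - 6*w/7 (g(w, X) = -2*(-6*w + 7*X)/(-14) = -2*(-6*w + 7*X)*(-1)/14 = -2*(-X/2 + 3*w/7) = X - 6*w/7)
s(A, I) = A + I/7 (s(A, I) = A + (I - 6*I/7) = A + I/7)
20120/s(-193, -75) + 41486/(-4250) = 20120/(-193 + (1/7)*(-75)) + 41486/(-4250) = 20120/(-193 - 75/7) + 41486*(-1/4250) = 20120/(-1426/7) - 20743/2125 = 20120*(-7/1426) - 20743/2125 = -70420/713 - 20743/2125 = -164432259/1515125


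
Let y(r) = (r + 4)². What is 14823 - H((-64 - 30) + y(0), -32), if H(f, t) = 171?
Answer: 14652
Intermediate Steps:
y(r) = (4 + r)²
14823 - H((-64 - 30) + y(0), -32) = 14823 - 1*171 = 14823 - 171 = 14652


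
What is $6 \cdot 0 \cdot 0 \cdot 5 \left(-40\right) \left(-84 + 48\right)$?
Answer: $0$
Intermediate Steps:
$6 \cdot 0 \cdot 0 \cdot 5 \left(-40\right) \left(-84 + 48\right) = 0 \cdot 0 \cdot 5 \left(-40\right) \left(-36\right) = 0 \cdot 5 \left(-40\right) \left(-36\right) = 0 \left(-40\right) \left(-36\right) = 0 \left(-36\right) = 0$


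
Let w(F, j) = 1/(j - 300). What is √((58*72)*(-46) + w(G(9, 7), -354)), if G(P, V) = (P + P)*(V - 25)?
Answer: I*√82162533390/654 ≈ 438.29*I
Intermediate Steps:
G(P, V) = 2*P*(-25 + V) (G(P, V) = (2*P)*(-25 + V) = 2*P*(-25 + V))
w(F, j) = 1/(-300 + j)
√((58*72)*(-46) + w(G(9, 7), -354)) = √((58*72)*(-46) + 1/(-300 - 354)) = √(4176*(-46) + 1/(-654)) = √(-192096 - 1/654) = √(-125630785/654) = I*√82162533390/654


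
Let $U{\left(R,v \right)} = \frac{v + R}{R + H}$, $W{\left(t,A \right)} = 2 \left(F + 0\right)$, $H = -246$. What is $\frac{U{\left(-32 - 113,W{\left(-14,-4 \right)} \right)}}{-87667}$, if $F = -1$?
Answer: $- \frac{147}{34277797} \approx -4.2885 \cdot 10^{-6}$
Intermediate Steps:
$W{\left(t,A \right)} = -2$ ($W{\left(t,A \right)} = 2 \left(-1 + 0\right) = 2 \left(-1\right) = -2$)
$U{\left(R,v \right)} = \frac{R + v}{-246 + R}$ ($U{\left(R,v \right)} = \frac{v + R}{R - 246} = \frac{R + v}{-246 + R}$)
$\frac{U{\left(-32 - 113,W{\left(-14,-4 \right)} \right)}}{-87667} = \frac{\frac{1}{-246 - 145} \left(\left(-32 - 113\right) - 2\right)}{-87667} = \frac{\left(-32 - 113\right) - 2}{-246 - 145} \left(- \frac{1}{87667}\right) = \frac{-145 - 2}{-246 - 145} \left(- \frac{1}{87667}\right) = \frac{1}{-391} \left(-147\right) \left(- \frac{1}{87667}\right) = \left(- \frac{1}{391}\right) \left(-147\right) \left(- \frac{1}{87667}\right) = \frac{147}{391} \left(- \frac{1}{87667}\right) = - \frac{147}{34277797}$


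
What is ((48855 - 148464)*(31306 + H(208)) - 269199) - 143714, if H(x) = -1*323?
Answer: -3086598560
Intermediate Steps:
H(x) = -323
((48855 - 148464)*(31306 + H(208)) - 269199) - 143714 = ((48855 - 148464)*(31306 - 323) - 269199) - 143714 = (-99609*30983 - 269199) - 143714 = (-3086185647 - 269199) - 143714 = -3086454846 - 143714 = -3086598560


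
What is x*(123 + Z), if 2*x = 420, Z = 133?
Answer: 53760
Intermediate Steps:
x = 210 (x = (½)*420 = 210)
x*(123 + Z) = 210*(123 + 133) = 210*256 = 53760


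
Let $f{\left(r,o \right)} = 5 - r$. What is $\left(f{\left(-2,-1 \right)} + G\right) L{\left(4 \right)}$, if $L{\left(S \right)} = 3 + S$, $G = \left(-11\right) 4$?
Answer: $-259$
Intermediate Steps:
$G = -44$
$\left(f{\left(-2,-1 \right)} + G\right) L{\left(4 \right)} = \left(\left(5 - -2\right) - 44\right) \left(3 + 4\right) = \left(\left(5 + 2\right) - 44\right) 7 = \left(7 - 44\right) 7 = \left(-37\right) 7 = -259$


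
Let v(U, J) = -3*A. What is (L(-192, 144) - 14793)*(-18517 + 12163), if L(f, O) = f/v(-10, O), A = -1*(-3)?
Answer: 93859170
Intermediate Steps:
A = 3
v(U, J) = -9 (v(U, J) = -3*3 = -9)
L(f, O) = -f/9 (L(f, O) = f/(-9) = f*(-⅑) = -f/9)
(L(-192, 144) - 14793)*(-18517 + 12163) = (-⅑*(-192) - 14793)*(-18517 + 12163) = (64/3 - 14793)*(-6354) = -44315/3*(-6354) = 93859170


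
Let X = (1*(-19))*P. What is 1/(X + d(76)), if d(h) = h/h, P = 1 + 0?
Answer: -1/18 ≈ -0.055556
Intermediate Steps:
P = 1
X = -19 (X = (1*(-19))*1 = -19*1 = -19)
d(h) = 1
1/(X + d(76)) = 1/(-19 + 1) = 1/(-18) = -1/18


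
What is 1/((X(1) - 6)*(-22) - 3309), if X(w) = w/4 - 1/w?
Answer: -2/6321 ≈ -0.00031641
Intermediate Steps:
X(w) = -1/w + w/4 (X(w) = w*(1/4) - 1/w = w/4 - 1/w = -1/w + w/4)
1/((X(1) - 6)*(-22) - 3309) = 1/(((-1/1 + (1/4)*1) - 6)*(-22) - 3309) = 1/(((-1*1 + 1/4) - 6)*(-22) - 3309) = 1/(((-1 + 1/4) - 6)*(-22) - 3309) = 1/((-3/4 - 6)*(-22) - 3309) = 1/(-27/4*(-22) - 3309) = 1/(297/2 - 3309) = 1/(-6321/2) = -2/6321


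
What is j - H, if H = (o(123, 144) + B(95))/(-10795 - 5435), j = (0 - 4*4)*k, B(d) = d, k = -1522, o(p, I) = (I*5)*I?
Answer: 79067347/3246 ≈ 24358.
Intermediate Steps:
o(p, I) = 5*I**2 (o(p, I) = (5*I)*I = 5*I**2)
j = 24352 (j = (0 - 4*4)*(-1522) = (0 - 16)*(-1522) = -16*(-1522) = 24352)
H = -20755/3246 (H = (5*144**2 + 95)/(-10795 - 5435) = (5*20736 + 95)/(-16230) = (103680 + 95)*(-1/16230) = 103775*(-1/16230) = -20755/3246 ≈ -6.3940)
j - H = 24352 - 1*(-20755/3246) = 24352 + 20755/3246 = 79067347/3246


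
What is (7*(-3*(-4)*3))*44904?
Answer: 11315808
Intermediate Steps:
(7*(-3*(-4)*3))*44904 = (7*(12*3))*44904 = (7*36)*44904 = 252*44904 = 11315808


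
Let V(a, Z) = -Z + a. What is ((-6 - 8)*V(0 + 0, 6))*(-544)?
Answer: -45696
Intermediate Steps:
V(a, Z) = a - Z
((-6 - 8)*V(0 + 0, 6))*(-544) = ((-6 - 8)*((0 + 0) - 1*6))*(-544) = -14*(0 - 6)*(-544) = -14*(-6)*(-544) = 84*(-544) = -45696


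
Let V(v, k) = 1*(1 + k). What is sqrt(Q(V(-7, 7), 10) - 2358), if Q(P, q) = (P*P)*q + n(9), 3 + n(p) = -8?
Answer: I*sqrt(1729) ≈ 41.581*I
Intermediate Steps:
n(p) = -11 (n(p) = -3 - 8 = -11)
V(v, k) = 1 + k
Q(P, q) = -11 + q*P**2 (Q(P, q) = (P*P)*q - 11 = P**2*q - 11 = q*P**2 - 11 = -11 + q*P**2)
sqrt(Q(V(-7, 7), 10) - 2358) = sqrt((-11 + 10*(1 + 7)**2) - 2358) = sqrt((-11 + 10*8**2) - 2358) = sqrt((-11 + 10*64) - 2358) = sqrt((-11 + 640) - 2358) = sqrt(629 - 2358) = sqrt(-1729) = I*sqrt(1729)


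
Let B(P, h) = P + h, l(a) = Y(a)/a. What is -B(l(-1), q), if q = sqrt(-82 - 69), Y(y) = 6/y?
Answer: -6 - I*sqrt(151) ≈ -6.0 - 12.288*I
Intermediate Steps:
q = I*sqrt(151) (q = sqrt(-151) = I*sqrt(151) ≈ 12.288*I)
l(a) = 6/a**2 (l(a) = (6/a)/a = 6/a**2)
-B(l(-1), q) = -(6/(-1)**2 + I*sqrt(151)) = -(6*1 + I*sqrt(151)) = -(6 + I*sqrt(151)) = -6 - I*sqrt(151)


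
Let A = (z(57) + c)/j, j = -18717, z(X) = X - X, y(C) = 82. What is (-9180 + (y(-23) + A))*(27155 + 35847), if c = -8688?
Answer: -210350803356/367 ≈ -5.7316e+8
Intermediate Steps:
z(X) = 0
A = 2896/6239 (A = (0 - 8688)/(-18717) = -8688*(-1/18717) = 2896/6239 ≈ 0.46418)
(-9180 + (y(-23) + A))*(27155 + 35847) = (-9180 + (82 + 2896/6239))*(27155 + 35847) = (-9180 + 514494/6239)*63002 = -56759526/6239*63002 = -210350803356/367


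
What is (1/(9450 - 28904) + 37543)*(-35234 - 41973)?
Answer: -56389021951847/19454 ≈ -2.8986e+9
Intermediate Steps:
(1/(9450 - 28904) + 37543)*(-35234 - 41973) = (1/(-19454) + 37543)*(-77207) = (-1/19454 + 37543)*(-77207) = (730361521/19454)*(-77207) = -56389021951847/19454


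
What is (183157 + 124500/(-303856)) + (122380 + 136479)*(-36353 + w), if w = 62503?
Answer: 514226600044623/75964 ≈ 6.7693e+9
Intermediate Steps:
(183157 + 124500/(-303856)) + (122380 + 136479)*(-36353 + w) = (183157 + 124500/(-303856)) + (122380 + 136479)*(-36353 + 62503) = (183157 + 124500*(-1/303856)) + 258859*26150 = (183157 - 31125/75964) + 6769162850 = 13913307223/75964 + 6769162850 = 514226600044623/75964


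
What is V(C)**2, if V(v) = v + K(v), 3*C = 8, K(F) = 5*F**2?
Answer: 118336/81 ≈ 1460.9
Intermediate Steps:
C = 8/3 (C = (1/3)*8 = 8/3 ≈ 2.6667)
V(v) = v + 5*v**2
V(C)**2 = (8*(1 + 5*(8/3))/3)**2 = (8*(1 + 40/3)/3)**2 = ((8/3)*(43/3))**2 = (344/9)**2 = 118336/81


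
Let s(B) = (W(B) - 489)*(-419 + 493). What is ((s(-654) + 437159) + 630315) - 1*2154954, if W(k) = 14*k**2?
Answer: 441990110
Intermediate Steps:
s(B) = -36186 + 1036*B**2 (s(B) = (14*B**2 - 489)*(-419 + 493) = (-489 + 14*B**2)*74 = -36186 + 1036*B**2)
((s(-654) + 437159) + 630315) - 1*2154954 = (((-36186 + 1036*(-654)**2) + 437159) + 630315) - 1*2154954 = (((-36186 + 1036*427716) + 437159) + 630315) - 2154954 = (((-36186 + 443113776) + 437159) + 630315) - 2154954 = ((443077590 + 437159) + 630315) - 2154954 = (443514749 + 630315) - 2154954 = 444145064 - 2154954 = 441990110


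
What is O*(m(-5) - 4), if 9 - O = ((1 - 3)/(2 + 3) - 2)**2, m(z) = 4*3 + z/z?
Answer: 729/25 ≈ 29.160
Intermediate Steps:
m(z) = 13 (m(z) = 12 + 1 = 13)
O = 81/25 (O = 9 - ((1 - 3)/(2 + 3) - 2)**2 = 9 - (-2/5 - 2)**2 = 9 - (-12/5)**2 = 9 - 1*144/25 = 9 - 144/25 = 81/25 ≈ 3.2400)
O*(m(-5) - 4) = 81*(13 - 4)/25 = (81/25)*9 = 729/25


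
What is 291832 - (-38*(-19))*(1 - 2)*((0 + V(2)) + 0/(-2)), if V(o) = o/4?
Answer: 292193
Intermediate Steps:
V(o) = o/4 (V(o) = o*(¼) = o/4)
291832 - (-38*(-19))*(1 - 2)*((0 + V(2)) + 0/(-2)) = 291832 - (-38*(-19))*(1 - 2)*((0 + (¼)*2) + 0/(-2)) = 291832 - 722*(-((0 + ½) + 0*(-½))) = 291832 - 722*(-(½ + 0)) = 291832 - 722*(-1*½) = 291832 - 722*(-1)/2 = 291832 - 1*(-361) = 291832 + 361 = 292193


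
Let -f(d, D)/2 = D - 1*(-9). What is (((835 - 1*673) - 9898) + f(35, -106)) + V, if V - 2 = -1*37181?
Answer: -46721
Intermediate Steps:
f(d, D) = -18 - 2*D (f(d, D) = -2*(D - 1*(-9)) = -2*(D + 9) = -2*(9 + D) = -18 - 2*D)
V = -37179 (V = 2 - 1*37181 = 2 - 37181 = -37179)
(((835 - 1*673) - 9898) + f(35, -106)) + V = (((835 - 1*673) - 9898) + (-18 - 2*(-106))) - 37179 = (((835 - 673) - 9898) + (-18 + 212)) - 37179 = ((162 - 9898) + 194) - 37179 = (-9736 + 194) - 37179 = -9542 - 37179 = -46721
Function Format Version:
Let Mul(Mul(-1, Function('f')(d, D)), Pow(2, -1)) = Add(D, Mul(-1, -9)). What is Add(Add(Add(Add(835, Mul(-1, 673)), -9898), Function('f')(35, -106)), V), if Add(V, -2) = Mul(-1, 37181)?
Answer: -46721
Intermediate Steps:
Function('f')(d, D) = Add(-18, Mul(-2, D)) (Function('f')(d, D) = Mul(-2, Add(D, Mul(-1, -9))) = Mul(-2, Add(D, 9)) = Mul(-2, Add(9, D)) = Add(-18, Mul(-2, D)))
V = -37179 (V = Add(2, Mul(-1, 37181)) = Add(2, -37181) = -37179)
Add(Add(Add(Add(835, Mul(-1, 673)), -9898), Function('f')(35, -106)), V) = Add(Add(Add(Add(835, Mul(-1, 673)), -9898), Add(-18, Mul(-2, -106))), -37179) = Add(Add(Add(Add(835, -673), -9898), Add(-18, 212)), -37179) = Add(Add(Add(162, -9898), 194), -37179) = Add(Add(-9736, 194), -37179) = Add(-9542, -37179) = -46721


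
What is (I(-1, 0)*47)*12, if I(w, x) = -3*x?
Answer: 0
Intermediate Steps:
(I(-1, 0)*47)*12 = (-3*0*47)*12 = (0*47)*12 = 0*12 = 0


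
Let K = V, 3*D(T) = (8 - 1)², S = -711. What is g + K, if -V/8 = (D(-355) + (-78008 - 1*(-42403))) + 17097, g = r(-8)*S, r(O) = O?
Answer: 460864/3 ≈ 1.5362e+5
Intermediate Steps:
D(T) = 49/3 (D(T) = (8 - 1)²/3 = (⅓)*7² = (⅓)*49 = 49/3)
g = 5688 (g = -8*(-711) = 5688)
V = 443800/3 (V = -8*((49/3 + (-78008 - 1*(-42403))) + 17097) = -8*((49/3 + (-78008 + 42403)) + 17097) = -8*((49/3 - 35605) + 17097) = -8*(-106766/3 + 17097) = -8*(-55475/3) = 443800/3 ≈ 1.4793e+5)
K = 443800/3 ≈ 1.4793e+5
g + K = 5688 + 443800/3 = 460864/3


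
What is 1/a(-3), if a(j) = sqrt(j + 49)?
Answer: sqrt(46)/46 ≈ 0.14744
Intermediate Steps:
a(j) = sqrt(49 + j)
1/a(-3) = 1/(sqrt(49 - 3)) = 1/(sqrt(46)) = sqrt(46)/46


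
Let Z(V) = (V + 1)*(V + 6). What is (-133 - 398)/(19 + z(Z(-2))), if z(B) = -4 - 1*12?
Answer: -177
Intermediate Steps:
Z(V) = (1 + V)*(6 + V)
z(B) = -16 (z(B) = -4 - 12 = -16)
(-133 - 398)/(19 + z(Z(-2))) = (-133 - 398)/(19 - 16) = -531/3 = -531*⅓ = -177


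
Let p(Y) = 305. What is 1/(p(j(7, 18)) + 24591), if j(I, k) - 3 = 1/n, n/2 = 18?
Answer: 1/24896 ≈ 4.0167e-5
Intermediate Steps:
n = 36 (n = 2*18 = 36)
j(I, k) = 109/36 (j(I, k) = 3 + 1/36 = 109/36)
1/(p(j(7, 18)) + 24591) = 1/(305 + 24591) = 1/24896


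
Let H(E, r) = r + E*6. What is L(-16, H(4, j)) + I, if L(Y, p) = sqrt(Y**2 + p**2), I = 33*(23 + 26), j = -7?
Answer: 1617 + sqrt(545) ≈ 1640.3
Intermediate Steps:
H(E, r) = r + 6*E
I = 1617 (I = 33*49 = 1617)
L(-16, H(4, j)) + I = sqrt((-16)**2 + (-7 + 6*4)**2) + 1617 = sqrt(256 + (-7 + 24)**2) + 1617 = sqrt(256 + 17**2) + 1617 = sqrt(256 + 289) + 1617 = sqrt(545) + 1617 = 1617 + sqrt(545)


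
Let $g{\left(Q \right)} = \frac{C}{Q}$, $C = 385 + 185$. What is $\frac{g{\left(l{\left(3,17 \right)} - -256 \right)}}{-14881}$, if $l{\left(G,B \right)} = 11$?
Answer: $- \frac{190}{1324409} \approx -0.00014346$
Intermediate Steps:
$C = 570$
$g{\left(Q \right)} = \frac{570}{Q}$
$\frac{g{\left(l{\left(3,17 \right)} - -256 \right)}}{-14881} = \frac{570 \frac{1}{11 - -256}}{-14881} = \frac{570}{11 + 256} \left(- \frac{1}{14881}\right) = \frac{570}{267} \left(- \frac{1}{14881}\right) = 570 \cdot \frac{1}{267} \left(- \frac{1}{14881}\right) = \frac{190}{89} \left(- \frac{1}{14881}\right) = - \frac{190}{1324409}$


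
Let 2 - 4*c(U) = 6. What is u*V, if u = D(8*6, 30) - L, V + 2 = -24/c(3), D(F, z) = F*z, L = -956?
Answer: 52712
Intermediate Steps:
c(U) = -1 (c(U) = 1/2 - 1/4*6 = 1/2 - 3/2 = -1)
V = 22 (V = -2 - 24/(-1) = -2 - 24*(-1) = -2 + 24 = 22)
u = 2396 (u = (8*6)*30 - 1*(-956) = 48*30 + 956 = 1440 + 956 = 2396)
u*V = 2396*22 = 52712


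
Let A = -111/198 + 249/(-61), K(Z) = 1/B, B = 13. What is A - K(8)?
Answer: -247009/52338 ≈ -4.7195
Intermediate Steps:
K(Z) = 1/13
A = -18691/4026 (A = -111*1/198 + 249*(-1/61) = -37/66 - 249/61 = -18691/4026 ≈ -4.6426)
A - K(8) = -18691/4026 - 1*1/13 = -18691/4026 - 1/13 = -247009/52338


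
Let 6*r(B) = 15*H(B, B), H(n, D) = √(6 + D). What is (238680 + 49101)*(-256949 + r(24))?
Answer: -73945040169 + 1438905*√30/2 ≈ -7.3941e+10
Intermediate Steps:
r(B) = 5*√(6 + B)/2 (r(B) = (15*√(6 + B))/6 = 5*√(6 + B)/2)
(238680 + 49101)*(-256949 + r(24)) = (238680 + 49101)*(-256949 + 5*√(6 + 24)/2) = 287781*(-256949 + 5*√30/2) = -73945040169 + 1438905*√30/2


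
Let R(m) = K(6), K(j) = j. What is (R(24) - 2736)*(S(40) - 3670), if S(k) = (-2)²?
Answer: 10008180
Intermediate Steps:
R(m) = 6
S(k) = 4
(R(24) - 2736)*(S(40) - 3670) = (6 - 2736)*(4 - 3670) = -2730*(-3666) = 10008180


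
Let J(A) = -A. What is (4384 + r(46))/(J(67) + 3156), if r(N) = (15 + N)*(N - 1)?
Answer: 7129/3089 ≈ 2.3079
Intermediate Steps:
r(N) = (-1 + N)*(15 + N) (r(N) = (15 + N)*(-1 + N) = (-1 + N)*(15 + N))
(4384 + r(46))/(J(67) + 3156) = (4384 + (-15 + 46² + 14*46))/(-1*67 + 3156) = (4384 + (-15 + 2116 + 644))/(-67 + 3156) = (4384 + 2745)/3089 = 7129*(1/3089) = 7129/3089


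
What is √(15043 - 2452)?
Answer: 3*√1399 ≈ 112.21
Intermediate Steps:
√(15043 - 2452) = √12591 = 3*√1399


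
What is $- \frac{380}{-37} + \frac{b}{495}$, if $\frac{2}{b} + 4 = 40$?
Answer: $\frac{3385837}{329670} \approx 10.27$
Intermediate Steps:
$b = \frac{1}{18}$ ($b = \frac{2}{-4 + 40} = \frac{2}{36} = 2 \cdot \frac{1}{36} = \frac{1}{18} \approx 0.055556$)
$- \frac{380}{-37} + \frac{b}{495} = - \frac{380}{-37} + \frac{1}{18 \cdot 495} = \left(-380\right) \left(- \frac{1}{37}\right) + \frac{1}{18} \cdot \frac{1}{495} = \frac{380}{37} + \frac{1}{8910} = \frac{3385837}{329670}$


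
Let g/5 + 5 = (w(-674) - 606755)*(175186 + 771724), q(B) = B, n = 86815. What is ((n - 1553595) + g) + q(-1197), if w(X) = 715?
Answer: -2869328150002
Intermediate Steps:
g = -2869326682025 (g = -25 + 5*((715 - 606755)*(175186 + 771724)) = -25 + 5*(-606040*946910) = -25 + 5*(-573865336400) = -25 - 2869326682000 = -2869326682025)
((n - 1553595) + g) + q(-1197) = ((86815 - 1553595) - 2869326682025) - 1197 = (-1466780 - 2869326682025) - 1197 = -2869328148805 - 1197 = -2869328150002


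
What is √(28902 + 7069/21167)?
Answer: √12949456305401/21167 ≈ 170.01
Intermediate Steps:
√(28902 + 7069/21167) = √(611775703/21167) = √12949456305401/21167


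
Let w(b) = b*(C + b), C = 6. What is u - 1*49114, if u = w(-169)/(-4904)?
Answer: -240882603/4904 ≈ -49120.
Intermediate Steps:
w(b) = b*(6 + b)
u = -27547/4904 (u = -169*(6 - 169)/(-4904) = -169*(-163)*(-1/4904) = 27547*(-1/4904) = -27547/4904 ≈ -5.6172)
u - 1*49114 = -27547/4904 - 1*49114 = -27547/4904 - 49114 = -240882603/4904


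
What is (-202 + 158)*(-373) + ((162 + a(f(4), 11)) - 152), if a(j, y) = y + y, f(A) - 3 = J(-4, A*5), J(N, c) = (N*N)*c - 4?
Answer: 16444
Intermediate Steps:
J(N, c) = -4 + c*N² (J(N, c) = N²*c - 4 = c*N² - 4 = -4 + c*N²)
f(A) = -1 + 80*A (f(A) = 3 + (-4 + (A*5)*(-4)²) = 3 + (-4 + (5*A)*16) = 3 + (-4 + 80*A) = -1 + 80*A)
a(j, y) = 2*y
(-202 + 158)*(-373) + ((162 + a(f(4), 11)) - 152) = (-202 + 158)*(-373) + ((162 + 2*11) - 152) = -44*(-373) + ((162 + 22) - 152) = 16412 + (184 - 152) = 16412 + 32 = 16444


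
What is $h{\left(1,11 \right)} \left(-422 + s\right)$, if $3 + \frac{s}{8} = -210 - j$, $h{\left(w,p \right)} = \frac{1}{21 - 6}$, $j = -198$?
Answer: $- \frac{542}{15} \approx -36.133$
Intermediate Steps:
$h{\left(w,p \right)} = \frac{1}{15}$
$s = -120$ ($s = -24 + 8 \left(-210 - -198\right) = -24 + 8 \left(-210 + 198\right) = -24 + 8 \left(-12\right) = -24 - 96 = -120$)
$h{\left(1,11 \right)} \left(-422 + s\right) = \frac{-422 - 120}{15} = \frac{1}{15} \left(-542\right) = - \frac{542}{15}$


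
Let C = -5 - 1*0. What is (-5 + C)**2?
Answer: 100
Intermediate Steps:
C = -5 (C = -5 + 0 = -5)
(-5 + C)**2 = (-5 - 5)**2 = (-10)**2 = 100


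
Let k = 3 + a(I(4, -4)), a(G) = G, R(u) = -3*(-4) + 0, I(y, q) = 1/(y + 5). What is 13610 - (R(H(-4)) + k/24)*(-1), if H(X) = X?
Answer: 735595/54 ≈ 13622.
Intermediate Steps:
I(y, q) = 1/(5 + y)
R(u) = 12 (R(u) = 12 + 0 = 12)
k = 28/9 (k = 3 + 1/(5 + 4) = 3 + 1/9 = 28/9 ≈ 3.1111)
13610 - (R(H(-4)) + k/24)*(-1) = 13610 - (12 + (28/9)/24)*(-1) = 13610 - (12 + (28/9)*(1/24))*(-1) = 13610 - (12 + 7/54)*(-1) = 13610 - 655*(-1)/54 = 13610 - 1*(-655/54) = 13610 + 655/54 = 735595/54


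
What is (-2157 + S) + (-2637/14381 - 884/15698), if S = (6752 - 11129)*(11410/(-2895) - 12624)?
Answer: 1204073155972956974/21785158517 ≈ 5.5270e+7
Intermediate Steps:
S = 10667592302/193 (S = -4377*(11410*(-1/2895) - 12624) = -4377*(-2282/579 - 12624) = -4377*(-7311578/579) = 10667592302/193 ≈ 5.5273e+7)
(-2157 + S) + (-2637/14381 - 884/15698) = (-2157 + 10667592302/193) + (-2637/14381 - 884/15698) = 10667176001/193 + (-2637*1/14381 - 884*1/15698) = 10667176001/193 + (-2637/14381 - 442/7849) = 10667176001/193 - 27054215/112876469 = 1204073155972956974/21785158517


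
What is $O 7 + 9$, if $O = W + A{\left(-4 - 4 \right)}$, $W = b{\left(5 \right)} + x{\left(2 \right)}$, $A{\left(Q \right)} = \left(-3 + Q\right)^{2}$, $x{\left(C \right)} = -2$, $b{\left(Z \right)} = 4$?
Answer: $870$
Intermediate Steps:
$W = 2$ ($W = 4 - 2 = 2$)
$O = 123$ ($O = 2 + \left(-3 - 8\right)^{2} = 2 + \left(-11\right)^{2} = 2 + 121 = 123$)
$O 7 + 9 = 123 \cdot 7 + 9 = 861 + 9 = 870$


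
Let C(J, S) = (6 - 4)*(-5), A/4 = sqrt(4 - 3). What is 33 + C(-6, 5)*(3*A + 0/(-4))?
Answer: -87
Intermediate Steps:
A = 4 (A = 4*sqrt(4 - 3) = 4*sqrt(1) = 4*1 = 4)
C(J, S) = -10 (C(J, S) = 2*(-5) = -10)
33 + C(-6, 5)*(3*A + 0/(-4)) = 33 - 10*(3*4 + 0/(-4)) = 33 - 10*(12 + 0*(-1/4)) = 33 - 10*(12 + 0) = 33 - 10*12 = 33 - 120 = -87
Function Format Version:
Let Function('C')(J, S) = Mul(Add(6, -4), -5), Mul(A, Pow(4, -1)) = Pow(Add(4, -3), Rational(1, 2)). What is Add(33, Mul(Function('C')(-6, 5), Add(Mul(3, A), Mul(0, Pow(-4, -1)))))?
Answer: -87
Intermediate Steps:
A = 4 (A = Mul(4, Pow(Add(4, -3), Rational(1, 2))) = Mul(4, Pow(1, Rational(1, 2))) = Mul(4, 1) = 4)
Function('C')(J, S) = -10 (Function('C')(J, S) = Mul(2, -5) = -10)
Add(33, Mul(Function('C')(-6, 5), Add(Mul(3, A), Mul(0, Pow(-4, -1))))) = Add(33, Mul(-10, Add(Mul(3, 4), Mul(0, Pow(-4, -1))))) = Add(33, Mul(-10, Add(12, Mul(0, Rational(-1, 4))))) = Add(33, Mul(-10, Add(12, 0))) = Add(33, Mul(-10, 12)) = Add(33, -120) = -87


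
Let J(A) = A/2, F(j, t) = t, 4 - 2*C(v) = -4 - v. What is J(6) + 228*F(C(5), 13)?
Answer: 2967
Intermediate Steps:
C(v) = 4 + v/2 (C(v) = 2 - (-4 - v)/2 = 2 + (2 + v/2) = 4 + v/2)
J(A) = A/2 (J(A) = A*(½) = A/2)
J(6) + 228*F(C(5), 13) = (½)*6 + 228*13 = 3 + 2964 = 2967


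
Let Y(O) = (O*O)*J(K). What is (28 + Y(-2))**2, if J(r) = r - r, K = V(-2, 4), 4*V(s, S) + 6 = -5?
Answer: 784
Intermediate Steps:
V(s, S) = -11/4 (V(s, S) = -3/2 + (1/4)*(-5) = -3/2 - 5/4 = -11/4)
K = -11/4 ≈ -2.7500
J(r) = 0
Y(O) = 0 (Y(O) = (O*O)*0 = O**2*0 = 0)
(28 + Y(-2))**2 = (28 + 0)**2 = 28**2 = 784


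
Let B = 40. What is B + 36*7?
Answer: 292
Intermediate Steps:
B + 36*7 = 40 + 36*7 = 40 + 252 = 292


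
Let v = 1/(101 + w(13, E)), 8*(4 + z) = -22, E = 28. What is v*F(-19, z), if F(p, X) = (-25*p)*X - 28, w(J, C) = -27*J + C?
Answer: 12937/888 ≈ 14.569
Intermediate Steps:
w(J, C) = C - 27*J
z = -27/4 (z = -4 + (⅛)*(-22) = -4 - 11/4 = -27/4 ≈ -6.7500)
F(p, X) = -28 - 25*X*p (F(p, X) = -25*X*p - 28 = -28 - 25*X*p)
v = -1/222 (v = 1/(101 + (28 - 27*13)) = 1/(101 + (28 - 351)) = 1/(101 - 323) = 1/(-222) = -1/222 ≈ -0.0045045)
v*F(-19, z) = -(-28 - 25*(-27/4)*(-19))/222 = -(-28 - 12825/4)/222 = -1/222*(-12937/4) = 12937/888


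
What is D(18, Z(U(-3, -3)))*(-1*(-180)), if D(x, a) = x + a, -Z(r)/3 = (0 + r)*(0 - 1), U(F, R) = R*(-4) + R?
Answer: 8100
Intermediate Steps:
U(F, R) = -3*R (U(F, R) = -4*R + R = -3*R)
Z(r) = 3*r (Z(r) = -3*(0 + r)*(0 - 1) = -3*r*(-1) = -(-3)*r = 3*r)
D(x, a) = a + x
D(18, Z(U(-3, -3)))*(-1*(-180)) = (3*(-3*(-3)) + 18)*(-1*(-180)) = (3*9 + 18)*180 = (27 + 18)*180 = 45*180 = 8100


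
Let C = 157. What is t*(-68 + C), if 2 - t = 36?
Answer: -3026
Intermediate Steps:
t = -34 (t = 2 - 1*36 = 2 - 36 = -34)
t*(-68 + C) = -34*(-68 + 157) = -34*89 = -3026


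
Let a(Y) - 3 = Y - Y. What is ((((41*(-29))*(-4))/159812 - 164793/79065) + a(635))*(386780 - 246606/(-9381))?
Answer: 1204175063465961814/3292610032005 ≈ 3.6572e+5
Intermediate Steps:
a(Y) = 3 (a(Y) = 3 + (Y - Y) = 3 + 0 = 3)
((((41*(-29))*(-4))/159812 - 164793/79065) + a(635))*(386780 - 246606/(-9381)) = ((((41*(-29))*(-4))/159812 - 164793/79065) + 3)*(386780 - 246606/(-9381)) = ((-1189*(-4)*(1/159812) - 164793*1/79065) + 3)*(386780 - 246606*(-1/9381)) = ((4756*(1/159812) - 54931/26355) + 3)*(386780 + 82202/3127) = ((1189/39953 - 54931/26355) + 3)*(1209543262/3127) = (-2163322148/1052961315 + 3)*(1209543262/3127) = (995561797/1052961315)*(1209543262/3127) = 1204175063465961814/3292610032005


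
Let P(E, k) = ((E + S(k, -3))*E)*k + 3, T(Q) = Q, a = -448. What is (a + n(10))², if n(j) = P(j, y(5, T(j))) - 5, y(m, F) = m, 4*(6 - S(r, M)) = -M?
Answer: 390625/4 ≈ 97656.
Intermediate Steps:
S(r, M) = 6 + M/4 (S(r, M) = 6 - (-1)*M/4 = 6 + M/4)
P(E, k) = 3 + E*k*(21/4 + E) (P(E, k) = ((E + (6 + (¼)*(-3)))*E)*k + 3 = ((E + (6 - ¾))*E)*k + 3 = ((E + 21/4)*E)*k + 3 = ((21/4 + E)*E)*k + 3 = (E*(21/4 + E))*k + 3 = E*k*(21/4 + E) + 3 = 3 + E*k*(21/4 + E))
n(j) = -2 + 5*j² + 105*j/4 (n(j) = (3 + 5*j² + (21/4)*j*5) - 5 = (3 + 5*j² + 105*j/4) - 5 = -2 + 5*j² + 105*j/4)
(a + n(10))² = (-448 + (-2 + 5*10² + (105/4)*10))² = (-448 + (-2 + 5*100 + 525/2))² = (-448 + (-2 + 500 + 525/2))² = (-448 + 1521/2)² = (625/2)² = 390625/4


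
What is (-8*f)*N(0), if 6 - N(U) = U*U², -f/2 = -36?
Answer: -3456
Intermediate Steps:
f = 72 (f = -2*(-36) = 72)
N(U) = 6 - U³ (N(U) = 6 - U*U² = 6 - U³)
(-8*f)*N(0) = (-8*72)*(6 - 1*0³) = -576*(6 - 1*0) = -576*(6 + 0) = -576*6 = -3456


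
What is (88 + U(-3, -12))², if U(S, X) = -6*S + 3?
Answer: 11881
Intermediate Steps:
U(S, X) = 3 - 6*S
(88 + U(-3, -12))² = (88 + (3 - 6*(-3)))² = (88 + (3 + 18))² = (88 + 21)² = 109² = 11881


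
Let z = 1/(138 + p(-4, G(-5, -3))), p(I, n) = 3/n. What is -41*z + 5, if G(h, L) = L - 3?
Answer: 1293/275 ≈ 4.7018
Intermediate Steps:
G(h, L) = -3 + L
z = 2/275 (z = 1/(138 + 3/(-3 - 3)) = 1/(138 + 3/(-6)) = 1/(138 + 3*(-⅙)) = 1/(138 - ½) = 1/(275/2) = 2/275 ≈ 0.0072727)
-41*z + 5 = -41*2/275 + 5 = -82/275 + 5 = 1293/275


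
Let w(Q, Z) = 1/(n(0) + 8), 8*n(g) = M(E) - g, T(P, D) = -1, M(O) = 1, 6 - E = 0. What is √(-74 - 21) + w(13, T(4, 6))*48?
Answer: 384/65 + I*√95 ≈ 5.9077 + 9.7468*I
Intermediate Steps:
E = 6 (E = 6 - 1*0 = 6 + 0 = 6)
n(g) = ⅛ - g/8 (n(g) = (1 - g)/8 = ⅛ - g/8)
w(Q, Z) = 8/65 (w(Q, Z) = 1/((⅛ - ⅛*0) + 8) = 1/((⅛ + 0) + 8) = 1/(⅛ + 8) = 1/(65/8) = 8/65)
√(-74 - 21) + w(13, T(4, 6))*48 = √(-74 - 21) + (8/65)*48 = √(-95) + 384/65 = I*√95 + 384/65 = 384/65 + I*√95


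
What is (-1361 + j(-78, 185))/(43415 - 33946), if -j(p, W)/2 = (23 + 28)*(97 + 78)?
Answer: -19211/9469 ≈ -2.0288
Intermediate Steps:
j(p, W) = -17850 (j(p, W) = -2*(23 + 28)*(97 + 78) = -102*175 = -2*8925 = -17850)
(-1361 + j(-78, 185))/(43415 - 33946) = (-1361 - 17850)/(43415 - 33946) = -19211/9469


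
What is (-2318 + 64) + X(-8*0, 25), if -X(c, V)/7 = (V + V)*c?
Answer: -2254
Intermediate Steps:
X(c, V) = -14*V*c (X(c, V) = -7*(V + V)*c = -7*2*V*c = -14*V*c)
(-2318 + 64) + X(-8*0, 25) = (-2318 + 64) - 14*25*(-8*0) = -2254 - 14*25*0 = -2254 + 0 = -2254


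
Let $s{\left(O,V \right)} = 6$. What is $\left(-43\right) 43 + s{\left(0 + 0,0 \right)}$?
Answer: $-1843$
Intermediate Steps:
$\left(-43\right) 43 + s{\left(0 + 0,0 \right)} = \left(-43\right) 43 + 6 = -1849 + 6 = -1843$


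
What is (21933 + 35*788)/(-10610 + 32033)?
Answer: 49513/21423 ≈ 2.3112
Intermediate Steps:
(21933 + 35*788)/(-10610 + 32033) = (21933 + 27580)/21423 = 49513*(1/21423) = 49513/21423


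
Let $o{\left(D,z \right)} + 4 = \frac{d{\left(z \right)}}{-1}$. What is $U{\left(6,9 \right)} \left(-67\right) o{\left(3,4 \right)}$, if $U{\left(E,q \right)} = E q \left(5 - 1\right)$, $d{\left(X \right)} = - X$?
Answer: $0$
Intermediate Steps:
$U{\left(E,q \right)} = 4 E q$ ($U{\left(E,q \right)} = E q 4 = 4 E q$)
$o{\left(D,z \right)} = -4 + z$ ($o{\left(D,z \right)} = -4 + \frac{\left(-1\right) z}{-1} = -4 + - z \left(-1\right) = -4 + z$)
$U{\left(6,9 \right)} \left(-67\right) o{\left(3,4 \right)} = 4 \cdot 6 \cdot 9 \left(-67\right) \left(-4 + 4\right) = 216 \left(-67\right) 0 = \left(-14472\right) 0 = 0$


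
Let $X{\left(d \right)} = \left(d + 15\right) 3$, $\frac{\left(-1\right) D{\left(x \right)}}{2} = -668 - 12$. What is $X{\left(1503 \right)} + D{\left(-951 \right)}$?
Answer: $5914$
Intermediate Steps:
$D{\left(x \right)} = 1360$ ($D{\left(x \right)} = - 2 \left(-668 - 12\right) = \left(-2\right) \left(-680\right) = 1360$)
$X{\left(d \right)} = 45 + 3 d$ ($X{\left(d \right)} = \left(15 + d\right) 3 = 45 + 3 d$)
$X{\left(1503 \right)} + D{\left(-951 \right)} = \left(45 + 3 \cdot 1503\right) + 1360 = \left(45 + 4509\right) + 1360 = 4554 + 1360 = 5914$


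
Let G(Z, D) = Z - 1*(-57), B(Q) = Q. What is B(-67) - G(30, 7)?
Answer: -154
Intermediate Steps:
G(Z, D) = 57 + Z (G(Z, D) = Z + 57 = 57 + Z)
B(-67) - G(30, 7) = -67 - (57 + 30) = -67 - 1*87 = -67 - 87 = -154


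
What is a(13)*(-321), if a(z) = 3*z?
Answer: -12519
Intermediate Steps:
a(13)*(-321) = (3*13)*(-321) = 39*(-321) = -12519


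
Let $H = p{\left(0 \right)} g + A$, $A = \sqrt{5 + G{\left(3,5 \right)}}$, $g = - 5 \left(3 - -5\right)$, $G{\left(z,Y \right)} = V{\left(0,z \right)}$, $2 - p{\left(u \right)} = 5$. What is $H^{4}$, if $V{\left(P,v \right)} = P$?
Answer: $\left(120 + \sqrt{5}\right)^{4} \approx 2.2325 \cdot 10^{8}$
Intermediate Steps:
$p{\left(u \right)} = -3$ ($p{\left(u \right)} = 2 - 5 = -3$)
$G{\left(z,Y \right)} = 0$
$g = -40$ ($g = - 5 \left(3 + 5\right) = \left(-5\right) 8 = -40$)
$A = \sqrt{5}$ ($A = \sqrt{5 + 0} = \sqrt{5} \approx 2.2361$)
$H = 120 + \sqrt{5}$ ($H = \left(-3\right) \left(-40\right) + \sqrt{5} = 120 + \sqrt{5} \approx 122.24$)
$H^{4} = \left(120 + \sqrt{5}\right)^{4}$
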